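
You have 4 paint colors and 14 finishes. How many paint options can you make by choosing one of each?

By the multiplication principle: 4 x 14.

Final answer: 56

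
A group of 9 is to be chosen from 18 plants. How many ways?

C(18,9) = 18!/(9! x 9!).

Final answer: \binom{18}{9} = 48620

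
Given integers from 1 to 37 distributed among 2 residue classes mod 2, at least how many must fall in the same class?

By pigeonhole with 37 objects and 2 categories: ceiling(37/2).

Final answer: 19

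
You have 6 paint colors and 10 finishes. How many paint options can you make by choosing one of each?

By the multiplication principle: 6 x 10.

Final answer: 60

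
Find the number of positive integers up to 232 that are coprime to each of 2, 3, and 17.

|div by 2|=116, |div by 3|=77, |div by 17|=13.
|div by 2&3|=38, |div by 2&17|=6, |div by 3&17|=4, |div by all|=2.
By inclusion-exclusion, divisible by at least one: 116+77+13-38-6-4+2 = 160.
Not divisible by any: 232 - 160.

Final answer: 72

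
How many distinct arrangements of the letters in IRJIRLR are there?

Letters (I:2, J:1, L:1, R:3). Total letters: 7.
Permutations = 7!/(3! x 2!).

Final answer: 420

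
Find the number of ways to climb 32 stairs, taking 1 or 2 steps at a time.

Let f(n) count the ways. The last step is size 1 or 2, so f(n) = f(n-1) + f(n-2) with f(1)=1, f(2)=2.
Building up term by term: f(1)=1, f(2)=2, f(3)=3, f(4)=5, f(5)=8, f(6)=13, f(7)=21, f(8)=34, f(9)=55, f(10)=89, f(11)=144, f(12)=233, f(13)=377, f(14)=610, f(15)=987, f(16)=1597, f(17)=2584, f(18)=4181, f(19)=6765, f(20)=10946, f(21)=17711, f(22)=28657, f(23)=46368, f(24)=75025, f(25)=121393, f(26)=196418, f(27)=317811, f(28)=514229, f(29)=832040, f(30)=1346269, f(31)=2178309, f(32)=3524578.

Final answer: 3524578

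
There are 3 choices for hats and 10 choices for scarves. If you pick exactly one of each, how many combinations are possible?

By the multiplication principle: 3 x 10.

Final answer: 30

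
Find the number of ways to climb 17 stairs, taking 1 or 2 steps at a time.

Condition on the final move: it is a 1-step (f(n-1) ways to get there) or a 2-step (f(n-2) ways), so f(n) = f(n-1) + f(n-2), with f(1)=1, f(2)=2.
Iterating the recurrence: f(1)=1, f(2)=2, f(3)=3, f(4)=5, f(5)=8, f(6)=13, f(7)=21, f(8)=34, f(9)=55, f(10)=89, f(11)=144, f(12)=233, f(13)=377, f(14)=610, f(15)=987, f(16)=1597, f(17)=2584.

Final answer: 2584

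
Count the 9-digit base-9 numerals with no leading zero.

These are the integers in [9^8, 9^9), so the count is 9^9 - 9^8 = 8 x 9^8.

Final answer: 344373768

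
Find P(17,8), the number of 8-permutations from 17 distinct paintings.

P(17,8) = 17!/(17-8)! = 17!/9!.

Final answer: P(17,8) = 980179200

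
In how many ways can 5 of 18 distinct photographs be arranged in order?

P(18,5) = 18!/(18-5)! = 18!/13!.

Final answer: P(18,5) = 1028160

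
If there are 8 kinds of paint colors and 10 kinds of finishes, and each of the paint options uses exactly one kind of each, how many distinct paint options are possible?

By the multiplication principle: 8 x 10.

Final answer: 80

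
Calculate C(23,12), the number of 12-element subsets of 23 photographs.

C(23,12) = 23!/(12! x 11!).

Final answer: \binom{23}{12} = 1352078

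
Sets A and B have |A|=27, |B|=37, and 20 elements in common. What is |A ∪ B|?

|A union B| = |A| + |B| - |A intersect B| = 27 + 37 - 20.

Final answer: 44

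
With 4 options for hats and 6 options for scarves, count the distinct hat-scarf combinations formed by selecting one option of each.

By the multiplication principle: 4 x 6.

Final answer: 24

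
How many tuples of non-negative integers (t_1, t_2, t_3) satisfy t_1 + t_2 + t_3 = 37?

Stars and bars with 37 stars and 2 bars:
C(37+3-1, 3-1) = C(39,2).

Final answer: C(39,2) = 741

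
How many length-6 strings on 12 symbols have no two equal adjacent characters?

First character: 12 choices. Each subsequent: 11 choices (must differ from the previous one).
Total: 12 x 11^5.

Final answer: 12 x 11^{5} = 1932612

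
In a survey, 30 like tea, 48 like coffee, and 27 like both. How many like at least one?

|A union B| = |A| + |B| - |A intersect B| = 30 + 48 - 27.

Final answer: 51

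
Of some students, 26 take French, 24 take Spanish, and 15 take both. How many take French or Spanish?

|A union B| = |A| + |B| - |A intersect B| = 26 + 24 - 15.

Final answer: 35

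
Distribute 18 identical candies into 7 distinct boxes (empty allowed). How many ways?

Stars and bars: C(n+k-1, k-1) = C(24,6).

Final answer: C(24,6) = 134596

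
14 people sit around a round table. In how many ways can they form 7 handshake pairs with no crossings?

The structures are counted by the Catalan number C_n. Here n = 14/2 = 7.
C_n = (2n)!/(n!(n+1)!), so C_{7} = 14!/(7! x 8!) = C(14,7)/8 = 3432/8.

Final answer: C_{7} = 429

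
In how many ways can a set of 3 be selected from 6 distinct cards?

C(6,3) = 6!/(3! x (6-3)!).

Final answer: C(6,3) = 20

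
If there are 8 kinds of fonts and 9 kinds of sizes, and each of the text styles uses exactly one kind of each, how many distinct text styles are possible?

By the multiplication principle: 8 x 9.

Final answer: 72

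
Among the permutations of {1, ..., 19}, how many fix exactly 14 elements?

Choose which 14 elements are fixed: C(19,14) = 11628.
Derange the remaining 5 using D(j) = (j-1)(D(j-1) + D(j-2)), D(0)=1, D(1)=0: D(2)=1, D(3)=2, D(4)=9, D(5)=44.
Total: 11628 x 44.

Final answer: C(19,14) D(5) = 511632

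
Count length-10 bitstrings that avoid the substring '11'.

Let a(n) count valid strings. If the last bit is 0 the prefix is any valid string of length n-1; if it is 1 the string must end in 01 with a valid prefix of length n-2. So a(n) = a(n-1) + a(n-2), a(1)=2, a(2)=3.
Iterating the recurrence: a(1)=2, a(2)=3, a(3)=5, a(4)=8, a(5)=13, a(6)=21, a(7)=34, a(8)=55, a(9)=89, a(10)=144.

Final answer: 144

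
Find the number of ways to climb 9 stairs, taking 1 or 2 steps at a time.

Condition on the final move: it is a 1-step (f(n-1) ways to get there) or a 2-step (f(n-2) ways), so f(n) = f(n-1) + f(n-2), with f(1)=1, f(2)=2.
Iterating the recurrence: f(1)=1, f(2)=2, f(3)=3, f(4)=5, f(5)=8, f(6)=13, f(7)=21, f(8)=34, f(9)=55.

Final answer: 55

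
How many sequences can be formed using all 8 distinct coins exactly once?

The number of ways to arrange 8 distinct objects is 8!.

Final answer: 8! = 40320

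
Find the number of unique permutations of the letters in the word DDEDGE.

Letters (D:3, E:2, G:1). Total letters: 6.
Permutations = 6!/(3! x 2!).

Final answer: 60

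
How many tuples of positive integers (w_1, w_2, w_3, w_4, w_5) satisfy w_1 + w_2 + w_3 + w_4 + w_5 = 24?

Substitute w'_i = w_i - 1 (so w'_i >= 0). Then sum w'_i = 24 - 5 = 19.
Stars and bars: C(19+5-1, 5-1) = C(23,4).

Final answer: C(23,4) = 8855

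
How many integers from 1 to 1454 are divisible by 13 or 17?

Multiples of 13: 111. Multiples of 17: 85. Of both (lcm=221): 6.
By inclusion-exclusion: 111 + 85 - 6.

Final answer: 190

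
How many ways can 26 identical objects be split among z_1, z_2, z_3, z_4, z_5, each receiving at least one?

Substitute z'_i = z_i - 1 (so z'_i >= 0). Then sum z'_i = 26 - 5 = 21.
Stars and bars: C(21+5-1, 5-1) = C(25,4).

Final answer: C(25,4) = 12650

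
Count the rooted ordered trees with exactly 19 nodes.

The structures are counted by the Catalan number C_n. Here n = 19 - 1 = 18.
Using C_0 = 1 and C_(k+1) = C_k x 2(2k+1)/(k+2), build up term by term: C_1=1, C_2=2, C_3=5, C_4=14, C_5=42, C_6=132, C_7=429, C_8=1430, C_9=4862, C_10=16796, C_11=58786, C_12=208012, C_13=742900, C_14=2674440, C_15=9694845, C_16=35357670, C_17=129644790, C_18=477638700.

Final answer: C_{18} = 477638700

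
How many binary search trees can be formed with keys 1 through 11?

This is counted by the nth Catalan number C_n. Here n = 11.
C_n = C(2n,n) - C(2n,n+1), so C_{11} = C(22,11) - C(22,12) = 705432 - 646646.

Final answer: C_{11} = 58786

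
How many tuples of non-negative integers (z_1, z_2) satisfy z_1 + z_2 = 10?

Stars and bars with 10 stars and 1 bars:
C(10+2-1, 2-1) = C(11,1).

Final answer: C(11,1) = 11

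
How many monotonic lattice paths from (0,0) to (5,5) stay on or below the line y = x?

Total monotonic paths to (5,5): C(10,5) = 252.
Paths that cross above y=x (reflection bijection): C(10,6) = 210.
Valid Dyck paths: 252 - 210.
(Check: C(10,5) - C(10,6) = C(10,5)/6, the Catalan number C_{5}.)

Final answer: C_{5} = 42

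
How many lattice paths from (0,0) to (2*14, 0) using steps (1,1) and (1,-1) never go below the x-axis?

Total monotonic paths to (14,14): C(28,14) = 40116600.
A path is bad iff it touches y = x + 1; reflecting its initial segment maps bad paths bijectively onto all paths to (13,15), of which there are C(28,15) = 37442160.
Valid Dyck paths: 40116600 - 37442160.
(These counts are the Catalan numbers.)

Final answer: C_{14} = 2674440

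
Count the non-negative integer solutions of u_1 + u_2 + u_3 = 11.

Stars and bars with 11 stars and 2 bars:
C(11+3-1, 3-1) = C(13,2).

Final answer: C(13,2) = 78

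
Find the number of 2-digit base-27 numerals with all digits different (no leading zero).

The leading digit has 26 choices (anything but zero); the next has 26 (anything but the first), then 25, and so on, one fewer each time.
Total: 26 x 26.

Final answer: 676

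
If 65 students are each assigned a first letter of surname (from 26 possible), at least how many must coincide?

There are 26 possible values for first letter of surname. With 65 students and 26 categories, by pigeonhole: ceiling(65/26).

Final answer: 3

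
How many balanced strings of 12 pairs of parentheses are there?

The structures are counted by the Catalan number C_n. Here n = 12 (pairs).
C_n = C(2n,n)/(n+1), so C_{12} = C(24,12)/13 = 2704156/13.

Final answer: C_{12} = 208012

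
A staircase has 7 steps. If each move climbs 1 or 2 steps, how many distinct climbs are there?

Let f(n) count the ways. The last step is size 1 or 2, so f(n) = f(n-1) + f(n-2) with f(1)=1, f(2)=2.
Building up term by term: f(1)=1, f(2)=2, f(3)=3, f(4)=5, f(5)=8, f(6)=13, f(7)=21.

Final answer: 21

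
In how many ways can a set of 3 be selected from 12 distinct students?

C(12,3) = 12!/(3! x 9!).

Final answer: \binom{12}{3} = 220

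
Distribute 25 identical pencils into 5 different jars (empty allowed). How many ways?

Stars and bars: C(n+k-1, k-1) = C(29,4).

Final answer: C(29,4) = 23751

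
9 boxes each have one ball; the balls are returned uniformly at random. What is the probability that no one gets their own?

D(n) = (n-1)(D(n-1) + D(n-2)), D(0)=1, D(1)=0.
Building up: D(2)=1, D(3)=2, D(4)=9, D(5)=44, D(6)=265, D(7)=1854, D(8)=14833, D(9)=133496.
Total arrangements: 9! = 362880.
Probability = D(9)/9! = 16687/45360.

Final answer: D(9)/9! = 133496/362880 = 0.367879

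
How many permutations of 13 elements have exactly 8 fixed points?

Choose which 8 elements are fixed: C(13,8) = 1287.
Derange the remaining 5 using D(j) = (j-1)(D(j-1) + D(j-2)), D(0)=1, D(1)=0: D(2)=1, D(3)=2, D(4)=9, D(5)=44.
Total: 1287 x 44.

Final answer: C(13,8) D(5) = 56628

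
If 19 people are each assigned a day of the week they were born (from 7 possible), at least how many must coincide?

There are 7 possible values for day of the week they were born. With 19 people and 7 categories, by pigeonhole: ceiling(19/7).

Final answer: 3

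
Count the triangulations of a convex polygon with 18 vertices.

The structures are counted by the Catalan number C_n. Here n = 18 - 2 = 16.
C_n = C(2n,n) - C(2n,n+1), so C_{16} = C(32,16) - C(32,17) = 601080390 - 565722720.

Final answer: C_{16} = 35357670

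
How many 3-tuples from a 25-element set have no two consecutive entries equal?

First character: 25 choices. Each subsequent: 24 choices (must differ from the previous one).
Total: 25 x 24^2.

Final answer: 25 x 24^{2} = 14400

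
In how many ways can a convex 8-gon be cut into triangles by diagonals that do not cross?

This is counted by the nth Catalan number C_n. Here n = 8 - 2 = 6.
C_n = C(2n,n)/(n+1), so C_{6} = C(12,6)/7 = 924/7.

Final answer: C_{6} = 132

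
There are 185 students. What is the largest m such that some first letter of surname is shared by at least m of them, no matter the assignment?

There are 26 possible values for first letter of surname. With 185 students and 26 categories, by pigeonhole: ceiling(185/26).

Final answer: 8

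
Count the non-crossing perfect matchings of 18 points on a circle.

This is a standard Catalan-number count: the answer is C_n. Here n = 18/2 = 9.
C_n = (2n)!/(n!(n+1)!), so C_{9} = 18!/(9! x 10!) = C(18,9)/10 = 48620/10.

Final answer: C_{9} = 4862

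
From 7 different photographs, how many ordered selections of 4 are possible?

P(7,4) = 7!/(7-4)! = 7!/3!.

Final answer: P(7,4) = 840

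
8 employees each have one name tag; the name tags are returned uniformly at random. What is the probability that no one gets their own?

Use the recurrence D(n) = (n-1)(D(n-1) + D(n-2)) with D(0)=1, D(1)=0.
Building up: D(2)=1, D(3)=2, D(4)=9, D(5)=44, D(6)=265, D(7)=1854, D(8)=14833.
Total arrangements: 8! = 40320.
Probability = D(8)/8! = 2119/5760.

Final answer: D(8)/8! = 14833/40320 = 0.367882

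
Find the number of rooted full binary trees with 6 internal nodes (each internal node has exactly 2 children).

This is counted by the nth Catalan number C_n. Here n = 6.
Using C_0 = 1 and C_(k+1) = C_k x 2(2k+1)/(k+2), build up term by term: C_1=1, C_2=2, C_3=5, C_4=14, C_5=42, C_6=132.

Final answer: C_{6} = 132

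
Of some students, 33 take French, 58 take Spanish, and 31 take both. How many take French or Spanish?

|A union B| = |A| + |B| - |A intersect B| = 33 + 58 - 31.

Final answer: 60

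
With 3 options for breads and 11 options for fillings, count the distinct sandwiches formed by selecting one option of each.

By the multiplication principle: 3 x 11.

Final answer: 33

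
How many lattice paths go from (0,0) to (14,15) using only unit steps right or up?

Each path has 14 right steps and 15 up steps in some order (29 steps total).
Choose which 15 of the 29 steps are up: C(29,15).

Final answer: C(29,15) = 77558760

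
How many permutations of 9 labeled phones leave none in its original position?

Derangements satisfy D(n) = (n-1)(D(n-1) + D(n-2)), starting from D(0)=1, D(1)=0.
D(2) = 1 x (0 + 1) = 1
D(3) = 2 x (1 + 0) = 2
D(4) = 3 x (2 + 1) = 9
D(5) = 4 x (9 + 2) = 44
D(6) = 5 x (44 + 9) = 265
D(7) = 6 x (265 + 44) = 1854
D(8) = 7 x (1854 + 265) = 14833
D(9) = 8 x (D(8) + D(7)) = 8 x (14833 + 1854)

Final answer: D(9) = 133496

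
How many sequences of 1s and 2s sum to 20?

Let f(n) count the ways. The last step is size 1 or 2, so f(n) = f(n-1) + f(n-2) with f(1)=1, f(2)=2.
Iterating the recurrence: f(1)=1, f(2)=2, f(3)=3, f(4)=5, f(5)=8, f(6)=13, f(7)=21, f(8)=34, f(9)=55, f(10)=89, f(11)=144, f(12)=233, f(13)=377, f(14)=610, f(15)=987, f(16)=1597, f(17)=2584, f(18)=4181, f(19)=6765, f(20)=10946.

Final answer: 10946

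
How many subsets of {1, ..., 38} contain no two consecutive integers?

Let a(n) count such subsets of {1, ..., n}. Either n is excluded (a(n-1) ways) or n is included, forcing n-1 out (a(n-2) ways), so a(n) = a(n-1) + a(n-2) with a(1)=2, a(2)=3.
Iterating the recurrence: a(1)=2, a(2)=3, a(3)=5, a(4)=8, a(5)=13, a(6)=21, a(7)=34, a(8)=55, a(9)=89, a(10)=144, a(11)=233, a(12)=377, a(13)=610, a(14)=987, a(15)=1597, a(16)=2584, a(17)=4181, a(18)=6765, a(19)=10946, a(20)=17711, a(21)=28657, a(22)=46368, a(23)=75025, a(24)=121393, a(25)=196418, a(26)=317811, a(27)=514229, a(28)=832040, a(29)=1346269, a(30)=2178309, a(31)=3524578, a(32)=5702887, a(33)=9227465, a(34)=14930352, a(35)=24157817, a(36)=39088169, a(37)=63245986, a(38)=102334155.

Final answer: 102334155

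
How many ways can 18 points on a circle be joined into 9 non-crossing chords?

The structures are counted by the Catalan number C_n. Here n = 18/2 = 9.
C_n = C(2n,n)/(n+1), so C_{9} = C(18,9)/10 = 48620/10.

Final answer: C_{9} = 4862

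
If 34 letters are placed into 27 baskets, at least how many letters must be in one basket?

By the pigeonhole principle: ceiling(34/27).

Final answer: 2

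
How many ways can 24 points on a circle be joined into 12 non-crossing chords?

This is counted by the nth Catalan number C_n. Here n = 24/2 = 12.
C_n = (2n)!/(n!(n+1)!), so C_{12} = 24!/(12! x 13!) = C(24,12)/13 = 2704156/13.

Final answer: C_{12} = 208012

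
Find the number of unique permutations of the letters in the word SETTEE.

Letters (E:3, S:1, T:2). Total letters: 6.
Permutations = 6!/(3! x 2!).

Final answer: 60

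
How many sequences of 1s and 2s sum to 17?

Let f(n) be the number of climbs. Removing the last move (1 or 2 steps) gives f(n) = f(n-1) + f(n-2); base cases f(1)=1, f(2)=2.
Building up term by term: f(1)=1, f(2)=2, f(3)=3, f(4)=5, f(5)=8, f(6)=13, f(7)=21, f(8)=34, f(9)=55, f(10)=89, f(11)=144, f(12)=233, f(13)=377, f(14)=610, f(15)=987, f(16)=1597, f(17)=2584.

Final answer: 2584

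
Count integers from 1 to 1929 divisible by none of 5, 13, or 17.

|div by 5|=385, |div by 13|=148, |div by 17|=113.
|div by 5&13|=29, |div by 5&17|=22, |div by 13&17|=8, |div by all|=1.
By inclusion-exclusion, divisible by at least one: 385+148+113-29-22-8+1 = 588.
Not divisible by any: 1929 - 588.

Final answer: 1341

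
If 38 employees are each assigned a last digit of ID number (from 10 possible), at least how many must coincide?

There are 10 possible values for last digit of ID number. With 38 employees and 10 categories, by pigeonhole: ceiling(38/10).

Final answer: 4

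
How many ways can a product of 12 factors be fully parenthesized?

The structures are counted by the Catalan number C_n. Here n = 12 - 1 = 11.
C_n = C(2n,n) - C(2n,n+1), so C_{11} = C(22,11) - C(22,12) = 705432 - 646646.

Final answer: C_{11} = 58786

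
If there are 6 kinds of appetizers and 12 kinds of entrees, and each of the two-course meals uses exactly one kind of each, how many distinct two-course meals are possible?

By the multiplication principle: 6 x 12.

Final answer: 72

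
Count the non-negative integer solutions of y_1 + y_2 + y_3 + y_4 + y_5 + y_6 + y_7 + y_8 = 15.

Stars and bars with 15 stars and 7 bars:
C(15+8-1, 8-1) = C(22,7).

Final answer: C(22,7) = 170544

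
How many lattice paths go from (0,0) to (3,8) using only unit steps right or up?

Each path has 3 right steps and 8 up steps in some order (11 steps total).
Choose which 8 of the 11 steps are up: C(11,8).

Final answer: C(11,8) = 165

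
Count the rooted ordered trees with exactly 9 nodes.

This is a standard Catalan-number count: the answer is C_n. Here n = 9 - 1 = 8.
C_n = C(2n,n) - C(2n,n+1), so C_{8} = C(16,8) - C(16,9) = 12870 - 11440.

Final answer: C_{8} = 1430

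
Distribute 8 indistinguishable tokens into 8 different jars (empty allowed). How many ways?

Stars and bars: C(n+k-1, k-1) = C(15,7).

Final answer: C(15,7) = 6435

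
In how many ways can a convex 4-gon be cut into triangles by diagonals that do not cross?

The structures are counted by the Catalan number C_n. Here n = 4 - 2 = 2.
C_n = (2n)!/(n!(n+1)!), so C_{2} = 4!/(2! x 3!) = C(4,2)/3 = 6/3.

Final answer: C_{2} = 2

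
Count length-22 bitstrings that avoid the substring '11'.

A valid string ends in 0 (append to any length-(n-1) valid string) or in 01 (append to any length-(n-2) valid string), so a(n) = a(n-1) + a(n-2) with a(1)=2, a(2)=3.
Building up term by term: a(1)=2, a(2)=3, a(3)=5, a(4)=8, a(5)=13, a(6)=21, a(7)=34, a(8)=55, a(9)=89, a(10)=144, a(11)=233, a(12)=377, a(13)=610, a(14)=987, a(15)=1597, a(16)=2584, a(17)=4181, a(18)=6765, a(19)=10946, a(20)=17711, a(21)=28657, a(22)=46368.

Final answer: 46368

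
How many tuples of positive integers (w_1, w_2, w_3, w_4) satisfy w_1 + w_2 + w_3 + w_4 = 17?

Substitute w'_i = w_i - 1 (so w'_i >= 0). Then sum w'_i = 17 - 4 = 13.
Stars and bars: C(13+4-1, 4-1) = C(16,3).

Final answer: C(16,3) = 560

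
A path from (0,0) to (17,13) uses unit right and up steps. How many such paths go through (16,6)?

Paths (0,0)->(16,6): C(22,6) = 74613.
Paths (16,6)->(17,13): C(8,7) = 8.
By multiplication principle: 74613 x 8.

Final answer: 596904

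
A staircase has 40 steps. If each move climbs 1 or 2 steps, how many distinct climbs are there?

Let f(n) be the number of climbs. Removing the last move (1 or 2 steps) gives f(n) = f(n-1) + f(n-2); base cases f(1)=1, f(2)=2.
Iterating the recurrence: f(1)=1, f(2)=2, f(3)=3, f(4)=5, f(5)=8, f(6)=13, f(7)=21, f(8)=34, f(9)=55, f(10)=89, f(11)=144, f(12)=233, f(13)=377, f(14)=610, f(15)=987, f(16)=1597, f(17)=2584, f(18)=4181, f(19)=6765, f(20)=10946, f(21)=17711, f(22)=28657, f(23)=46368, f(24)=75025, f(25)=121393, f(26)=196418, f(27)=317811, f(28)=514229, f(29)=832040, f(30)=1346269, f(31)=2178309, f(32)=3524578, f(33)=5702887, f(34)=9227465, f(35)=14930352, f(36)=24157817, f(37)=39088169, f(38)=63245986, f(39)=102334155, f(40)=165580141.

Final answer: 165580141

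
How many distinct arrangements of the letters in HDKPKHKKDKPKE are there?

Letters (D:2, E:1, H:2, K:6, P:2). Total letters: 13.
Permutations = 13!/(6! x 2! x 2! x 2!).

Final answer: 1081080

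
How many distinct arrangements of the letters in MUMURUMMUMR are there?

Letters (M:5, R:2, U:4). Total letters: 11.
Permutations = 11!/(5! x 4! x 2!).

Final answer: 6930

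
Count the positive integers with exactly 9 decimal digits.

The leading digit cannot be 0 (9 options); the other 8 digits can be anything (10 options each).
Total: 9 x 10^8.

Final answer: 900000000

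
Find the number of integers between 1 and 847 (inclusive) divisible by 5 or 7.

Multiples of 5: 169. Multiples of 7: 121. Of both (lcm=35): 24.
By inclusion-exclusion: 169 + 121 - 24.

Final answer: 266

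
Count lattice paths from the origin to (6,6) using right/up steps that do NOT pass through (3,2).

Total paths to (6,6): C(12,6) = 924.
Paths through (3,2): C(5,2) x C(7,4) = 350.
Avoiding (3,2): 924 - 350.

Final answer: 574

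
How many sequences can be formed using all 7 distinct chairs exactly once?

The number of ways to arrange 7 distinct objects is 7!.

Final answer: 7! = 5040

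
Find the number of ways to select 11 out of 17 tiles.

C(17,11) = 17!/(11! x 6!).

Final answer: \binom{17}{11} = 12376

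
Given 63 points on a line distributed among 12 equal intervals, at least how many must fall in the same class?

By pigeonhole with 63 objects and 12 categories: ceiling(63/12).

Final answer: 6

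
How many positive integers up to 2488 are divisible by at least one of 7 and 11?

Multiples of 7: 355. Multiples of 11: 226. Of both (lcm=77): 32.
By inclusion-exclusion: 355 + 226 - 32.

Final answer: 549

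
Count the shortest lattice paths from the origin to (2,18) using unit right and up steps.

Each path has 2 right steps and 18 up steps in some order (20 steps total).
Choose which 18 of the 20 steps are up: C(20,18).

Final answer: C(20,18) = 190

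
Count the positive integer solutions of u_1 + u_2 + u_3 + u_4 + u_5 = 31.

Substitute u'_i = u_i - 1 (so u'_i >= 0). Then sum u'_i = 31 - 5 = 26.
Stars and bars: C(26+5-1, 5-1) = C(30,4).

Final answer: C(30,4) = 27405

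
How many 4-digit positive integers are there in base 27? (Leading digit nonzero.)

These are the integers in [27^3, 27^4), so the count is 27^4 - 27^3 = 26 x 27^3.

Final answer: 511758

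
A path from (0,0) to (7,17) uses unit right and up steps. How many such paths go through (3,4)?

Paths (0,0)->(3,4): C(7,4) = 35.
Paths (3,4)->(7,17): C(17,13) = 2380.
By multiplication principle: 35 x 2380.

Final answer: 83300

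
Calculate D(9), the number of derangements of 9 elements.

D(n) = (n-1)(D(n-1) + D(n-2)), D(0)=1, D(1)=0.
Building up: D(2)=1, D(3)=2, D(4)=9, D(5)=44, D(6)=265, D(7)=1854, D(8)=14833.
D(9) = 8 x (D(8) + D(7)) = 8 x (14833 + 1854).

Final answer: D(9) = 133496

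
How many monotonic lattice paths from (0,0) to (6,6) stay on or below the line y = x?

Total monotonic paths to (6,6): C(12,6) = 924.
Reflecting each bad path at its first crossing gives a bijection with paths to (5,7): C(12,7) = 792.
Valid Dyck paths: 924 - 792.
(Check: C(12,6) - C(12,7) = C(12,6)/7, the Catalan number C_{6}.)

Final answer: C_{6} = 132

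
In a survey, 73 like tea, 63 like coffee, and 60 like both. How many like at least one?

|A union B| = |A| + |B| - |A intersect B| = 73 + 63 - 60.

Final answer: 76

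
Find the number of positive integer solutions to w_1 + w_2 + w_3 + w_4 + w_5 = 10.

Substitute w'_i = w_i - 1 (so w'_i >= 0). Then sum w'_i = 10 - 5 = 5.
Stars and bars: C(5+5-1, 5-1) = C(9,4).

Final answer: C(9,4) = 126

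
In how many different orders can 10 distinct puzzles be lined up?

The number of ways to arrange 10 distinct objects is 10!.

Final answer: 10! = 3628800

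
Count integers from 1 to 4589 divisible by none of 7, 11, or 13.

|div by 7|=655, |div by 11|=417, |div by 13|=353.
|div by 7&11|=59, |div by 7&13|=50, |div by 11&13|=32, |div by all|=4.
By inclusion-exclusion, divisible by at least one: 655+417+353-59-50-32+4 = 1288.
Not divisible by any: 4589 - 1288.

Final answer: 3301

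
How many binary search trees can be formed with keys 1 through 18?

The structures are counted by the Catalan number C_n. Here n = 18.
C_n = (2n)!/(n!(n+1)!), so C_{18} = 36!/(18! x 19!) = C(36,18)/19 = 9075135300/19.

Final answer: C_{18} = 477638700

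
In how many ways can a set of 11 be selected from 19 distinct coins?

C(19,11) = 19!/(11! x 8!).

Final answer: \binom{19}{11} = 75582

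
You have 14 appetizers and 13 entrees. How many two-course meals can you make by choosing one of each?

By the multiplication principle: 14 x 13.

Final answer: 182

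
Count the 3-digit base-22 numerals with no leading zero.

These are the integers in [22^2, 22^3), so the count is 22^3 - 22^2 = 21 x 22^2.

Final answer: 10164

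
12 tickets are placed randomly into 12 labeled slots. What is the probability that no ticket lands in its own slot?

Derangements satisfy D(n) = (n-1)(D(n-1) + D(n-2)), starting from D(0)=1, D(1)=0.
Building up: D(2)=1, D(3)=2, D(4)=9, D(5)=44, D(6)=265, D(7)=1854, D(8)=14833, D(9)=133496, D(10)=1334961, D(11)=14684570, D(12)=176214841.
Total arrangements: 12! = 479001600.
Probability = D(12)/12! = 16019531/43545600.

Final answer: D(12)/12! = 176214841/479001600 = 0.367879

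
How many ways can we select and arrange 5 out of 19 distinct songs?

P(19,5) = 19!/(19-5)! = 19!/14!.

Final answer: P(19,5) = 1395360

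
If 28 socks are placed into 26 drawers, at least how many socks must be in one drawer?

By the pigeonhole principle: ceiling(28/26).

Final answer: 2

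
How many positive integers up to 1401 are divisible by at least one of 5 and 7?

Multiples of 5: 280. Multiples of 7: 200. Of both (lcm=35): 40.
By inclusion-exclusion: 280 + 200 - 40.

Final answer: 440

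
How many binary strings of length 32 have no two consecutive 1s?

A valid string ends in 0 (append to any length-(n-1) valid string) or in 01 (append to any length-(n-2) valid string), so a(n) = a(n-1) + a(n-2) with a(1)=2, a(2)=3.
Iterating the recurrence: a(1)=2, a(2)=3, a(3)=5, a(4)=8, a(5)=13, a(6)=21, a(7)=34, a(8)=55, a(9)=89, a(10)=144, a(11)=233, a(12)=377, a(13)=610, a(14)=987, a(15)=1597, a(16)=2584, a(17)=4181, a(18)=6765, a(19)=10946, a(20)=17711, a(21)=28657, a(22)=46368, a(23)=75025, a(24)=121393, a(25)=196418, a(26)=317811, a(27)=514229, a(28)=832040, a(29)=1346269, a(30)=2178309, a(31)=3524578, a(32)=5702887.

Final answer: 5702887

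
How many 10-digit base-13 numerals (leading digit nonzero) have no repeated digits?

The leading digit has 12 choices (anything but zero); the next has 12 (anything but the first), then 11, and so on, one fewer each time.
Total: 12 x 12 x 11 x 10 x 9 x 8 x 7 x 6 x 5 x 4.

Final answer: 958003200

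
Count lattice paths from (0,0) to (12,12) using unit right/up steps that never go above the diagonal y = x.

Total monotonic paths to (12,12): C(24,12) = 2704156.
Paths that cross above y=x (reflection bijection): C(24,13) = 2496144.
Valid Dyck paths: 2704156 - 2496144.
(Check: C(24,12) - C(24,13) = C(24,12)/13, the Catalan number C_{12}.)

Final answer: C_{12} = 208012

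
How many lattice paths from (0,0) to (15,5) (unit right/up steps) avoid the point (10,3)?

Total paths to (15,5): C(20,5) = 15504.
Paths through (10,3): C(13,3) x C(7,2) = 6006.
Avoiding (10,3): 15504 - 6006.

Final answer: 9498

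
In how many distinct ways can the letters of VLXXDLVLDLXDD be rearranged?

Letters (D:4, L:4, V:2, X:3). Total letters: 13.
Permutations = 13!/(4! x 4! x 3! x 2!).

Final answer: 900900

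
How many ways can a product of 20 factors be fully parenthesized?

The structures are counted by the Catalan number C_n. Here n = 20 - 1 = 19.
Using C_0 = 1 and C_(k+1) = C_k x 2(2k+1)/(k+2), build up term by term: C_1=1, C_2=2, C_3=5, C_4=14, C_5=42, C_6=132, C_7=429, C_8=1430, C_9=4862, C_10=16796, C_11=58786, C_12=208012, C_13=742900, C_14=2674440, C_15=9694845, C_16=35357670, C_17=129644790, C_18=477638700, C_19=1767263190.

Final answer: C_{19} = 1767263190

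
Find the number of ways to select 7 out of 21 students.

C(21,7) = 21!/(7! x (21-7)!).

Final answer: C(21,7) = 116280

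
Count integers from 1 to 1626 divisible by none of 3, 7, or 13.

|div by 3|=542, |div by 7|=232, |div by 13|=125.
|div by 3&7|=77, |div by 3&13|=41, |div by 7&13|=17, |div by all|=5.
By inclusion-exclusion, divisible by at least one: 542+232+125-77-41-17+5 = 769.
Not divisible by any: 1626 - 769.

Final answer: 857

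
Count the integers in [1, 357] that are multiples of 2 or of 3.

Multiples of 2: 178. Multiples of 3: 119. Of both (lcm=6): 59.
By inclusion-exclusion: 178 + 119 - 59.

Final answer: 238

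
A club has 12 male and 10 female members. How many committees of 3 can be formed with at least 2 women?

Sum over valid woman counts:
C(10,2)C(12,1) = 540
C(10,3)C(12,0) = 120
Total: 540 + 120.

Final answer: 660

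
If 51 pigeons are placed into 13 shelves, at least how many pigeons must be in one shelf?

By the pigeonhole principle: ceiling(51/13).

Final answer: 4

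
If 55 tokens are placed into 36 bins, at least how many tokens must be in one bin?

By the pigeonhole principle: ceiling(55/36).

Final answer: 2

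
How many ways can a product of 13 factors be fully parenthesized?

This is counted by the nth Catalan number C_n. Here n = 13 - 1 = 12.
C_n = C(2n,n)/(n+1), so C_{12} = C(24,12)/13 = 2704156/13.

Final answer: C_{12} = 208012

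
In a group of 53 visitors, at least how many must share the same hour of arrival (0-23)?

There are 24 possible values for hour of arrival (0-23). With 53 visitors and 24 categories, by pigeonhole: ceiling(53/24).

Final answer: 3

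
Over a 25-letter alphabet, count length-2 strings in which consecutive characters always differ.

First character: 25 choices. Each subsequent: 24 choices (must differ from the previous one).
Total: 25 x 24^1.

Final answer: 25 x 24^{1} = 600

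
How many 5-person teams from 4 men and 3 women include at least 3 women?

Sum over valid woman counts:
C(3,3)C(4,2).

Final answer: 6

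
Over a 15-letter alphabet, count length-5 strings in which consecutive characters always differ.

Let g(n) count such strings. g(1) = 15, and each valid string of length n-1 extends in 14 ways (any symbol but the last), so g(n) = 14 g(n-1).
Total: g(5) = 15 x 14^4.

Final answer: 15 x 14^{4} = 576240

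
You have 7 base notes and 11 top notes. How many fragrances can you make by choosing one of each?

By the multiplication principle: 7 x 11.

Final answer: 77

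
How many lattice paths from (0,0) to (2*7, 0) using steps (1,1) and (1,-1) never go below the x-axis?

Total monotonic paths to (7,7): C(14,7) = 3432.
By the reflection principle, paths that go above the diagonal number C(14,8) = 3003.
Valid Dyck paths: 3432 - 3003.
(This is the Catalan number C_{7}.)

Final answer: C_{7} = 429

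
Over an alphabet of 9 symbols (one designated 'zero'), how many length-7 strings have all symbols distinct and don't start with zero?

First digit: 8 (nonzero). Second: 8 (not first). Third: 7, etc.
Total: 8 x 8 x 7 x 6 x 5 x 4 x 3.

Final answer: 161280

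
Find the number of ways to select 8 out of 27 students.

C(27,8) = 27!/(8! x 19!).

Final answer: \binom{27}{8} = 2220075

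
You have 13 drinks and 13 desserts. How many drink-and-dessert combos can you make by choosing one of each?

By the multiplication principle: 13 x 13.

Final answer: 169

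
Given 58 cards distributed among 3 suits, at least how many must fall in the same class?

By pigeonhole with 58 objects and 3 categories: ceiling(58/3).

Final answer: 20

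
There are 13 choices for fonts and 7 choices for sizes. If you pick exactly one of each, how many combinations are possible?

By the multiplication principle: 13 x 7.

Final answer: 91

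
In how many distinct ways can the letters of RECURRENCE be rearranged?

Letters (C:2, E:3, N:1, R:3, U:1). Total letters: 10.
Permutations = 10!/(3! x 3! x 2!).

Final answer: 50400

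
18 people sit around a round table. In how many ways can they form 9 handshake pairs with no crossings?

The structures are counted by the Catalan number C_n. Here n = 18/2 = 9.
Using C_0 = 1 and C_(k+1) = C_k x 2(2k+1)/(k+2), build up term by term: C_1=1, C_2=2, C_3=5, C_4=14, C_5=42, C_6=132, C_7=429, C_8=1430, C_9=4862.

Final answer: C_{9} = 4862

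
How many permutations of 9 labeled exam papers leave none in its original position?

Derangements satisfy D(n) = (n-1)(D(n-1) + D(n-2)), starting from D(0)=1, D(1)=0.
D(2) = 1 x (0 + 1) = 1
D(3) = 2 x (1 + 0) = 2
D(4) = 3 x (2 + 1) = 9
D(5) = 4 x (9 + 2) = 44
D(6) = 5 x (44 + 9) = 265
D(7) = 6 x (265 + 44) = 1854
D(8) = 7 x (1854 + 265) = 14833
D(9) = 8 x (D(8) + D(7)) = 8 x (14833 + 1854)

Final answer: D(9) = 133496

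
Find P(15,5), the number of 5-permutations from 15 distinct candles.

P(15,5) = 15!/(15-5)! = 15!/10!.

Final answer: P(15,5) = 360360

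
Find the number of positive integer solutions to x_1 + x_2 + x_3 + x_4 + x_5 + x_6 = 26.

Substitute x'_i = x_i - 1 (so x'_i >= 0). Then sum x'_i = 26 - 6 = 20.
Stars and bars: C(20+6-1, 6-1) = C(25,5).

Final answer: C(25,5) = 53130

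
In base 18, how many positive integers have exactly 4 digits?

These are the integers in [18^3, 18^4), so the count is 18^4 - 18^3 = 17 x 18^3.

Final answer: 99144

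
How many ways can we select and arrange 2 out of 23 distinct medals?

P(23,2) = 23!/(23-2)! = 23!/21!.

Final answer: P(23,2) = 506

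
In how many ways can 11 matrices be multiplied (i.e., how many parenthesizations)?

The structures are counted by the Catalan number C_n. Here n = 11 - 1 = 10.
Using C_0 = 1 and C_(k+1) = C_k x 2(2k+1)/(k+2), build up term by term: C_1=1, C_2=2, C_3=5, C_4=14, C_5=42, C_6=132, C_7=429, C_8=1430, C_9=4862, C_10=16796.

Final answer: C_{10} = 16796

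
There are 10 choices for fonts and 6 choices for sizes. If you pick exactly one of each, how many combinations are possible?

By the multiplication principle: 10 x 6.

Final answer: 60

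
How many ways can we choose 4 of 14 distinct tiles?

C(14,4) = 14!/(4! x (14-4)!).

Final answer: C(14,4) = 1001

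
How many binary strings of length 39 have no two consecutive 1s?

Classify by the final bit: ...0 gives a(n-1) strings, ...01 gives a(n-2) strings. Thus a(n) = a(n-1) + a(n-2) with a(1)=2, a(2)=3.
Building up term by term: a(1)=2, a(2)=3, a(3)=5, a(4)=8, a(5)=13, a(6)=21, a(7)=34, a(8)=55, a(9)=89, a(10)=144, a(11)=233, a(12)=377, a(13)=610, a(14)=987, a(15)=1597, a(16)=2584, a(17)=4181, a(18)=6765, a(19)=10946, a(20)=17711, a(21)=28657, a(22)=46368, a(23)=75025, a(24)=121393, a(25)=196418, a(26)=317811, a(27)=514229, a(28)=832040, a(29)=1346269, a(30)=2178309, a(31)=3524578, a(32)=5702887, a(33)=9227465, a(34)=14930352, a(35)=24157817, a(36)=39088169, a(37)=63245986, a(38)=102334155, a(39)=165580141.

Final answer: 165580141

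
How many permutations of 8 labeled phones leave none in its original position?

Derangements satisfy D(n) = (n-1)(D(n-1) + D(n-2)), starting from D(0)=1, D(1)=0.
D(2) = 1 x (0 + 1) = 1
D(3) = 2 x (1 + 0) = 2
D(4) = 3 x (2 + 1) = 9
D(5) = 4 x (9 + 2) = 44
D(6) = 5 x (44 + 9) = 265
D(7) = 6 x (265 + 44) = 1854
D(8) = 7 x (D(7) + D(6)) = 7 x (1854 + 265)

Final answer: D(8) = 14833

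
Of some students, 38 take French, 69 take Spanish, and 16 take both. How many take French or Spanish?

|A union B| = |A| + |B| - |A intersect B| = 38 + 69 - 16.

Final answer: 91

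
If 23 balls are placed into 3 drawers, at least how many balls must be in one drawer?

By the pigeonhole principle: ceiling(23/3).

Final answer: 8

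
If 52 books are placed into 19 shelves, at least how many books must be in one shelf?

By the pigeonhole principle: ceiling(52/19).

Final answer: 3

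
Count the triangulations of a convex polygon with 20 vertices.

This is counted by the nth Catalan number C_n. Here n = 20 - 2 = 18.
C_n = C(2n,n) - C(2n,n+1), so C_{18} = C(36,18) - C(36,19) = 9075135300 - 8597496600.

Final answer: C_{18} = 477638700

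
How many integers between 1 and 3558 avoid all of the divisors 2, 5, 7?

|div by 2|=1779, |div by 5|=711, |div by 7|=508.
|div by 2&5|=355, |div by 2&7|=254, |div by 5&7|=101, |div by all|=50.
By inclusion-exclusion, divisible by at least one: 1779+711+508-355-254-101+50 = 2338.
Not divisible by any: 3558 - 2338.

Final answer: 1220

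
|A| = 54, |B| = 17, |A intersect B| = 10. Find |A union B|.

|A union B| = |A| + |B| - |A intersect B| = 54 + 17 - 10.

Final answer: 61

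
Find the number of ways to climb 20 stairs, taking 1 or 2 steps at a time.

Let f(n) be the number of climbs. Removing the last move (1 or 2 steps) gives f(n) = f(n-1) + f(n-2); base cases f(1)=1, f(2)=2.
Building up term by term: f(1)=1, f(2)=2, f(3)=3, f(4)=5, f(5)=8, f(6)=13, f(7)=21, f(8)=34, f(9)=55, f(10)=89, f(11)=144, f(12)=233, f(13)=377, f(14)=610, f(15)=987, f(16)=1597, f(17)=2584, f(18)=4181, f(19)=6765, f(20)=10946.

Final answer: 10946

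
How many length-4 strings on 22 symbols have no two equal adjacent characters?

First character: 22 choices. Each subsequent: 21 choices (must differ from the previous one).
Total: 22 x 21^3.

Final answer: 22 x 21^{3} = 203742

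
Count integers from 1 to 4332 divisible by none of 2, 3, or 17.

|div by 2|=2166, |div by 3|=1444, |div by 17|=254.
|div by 2&3|=722, |div by 2&17|=127, |div by 3&17|=84, |div by all|=42.
By inclusion-exclusion, divisible by at least one: 2166+1444+254-722-127-84+42 = 2973.
Not divisible by any: 4332 - 2973.

Final answer: 1359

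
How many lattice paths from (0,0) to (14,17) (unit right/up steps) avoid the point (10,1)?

Total paths to (14,17): C(31,17) = 265182525.
Paths through (10,1): C(11,1) x C(20,16) = 53295.
Avoiding (10,1): 265182525 - 53295.

Final answer: 265129230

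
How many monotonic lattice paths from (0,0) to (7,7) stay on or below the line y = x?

Total monotonic paths to (7,7): C(14,7) = 3432.
By the reflection principle, paths that go above the diagonal number C(14,8) = 3003.
Valid Dyck paths: 3432 - 3003.
(Equivalently, C_{7} = C(14,7)/8 = 3432/8.)

Final answer: C_{7} = 429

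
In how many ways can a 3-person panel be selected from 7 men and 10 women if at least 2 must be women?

Sum over valid woman counts:
C(10,2)C(7,1) = 315
C(10,3)C(7,0) = 120
Total: 315 + 120.

Final answer: 435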